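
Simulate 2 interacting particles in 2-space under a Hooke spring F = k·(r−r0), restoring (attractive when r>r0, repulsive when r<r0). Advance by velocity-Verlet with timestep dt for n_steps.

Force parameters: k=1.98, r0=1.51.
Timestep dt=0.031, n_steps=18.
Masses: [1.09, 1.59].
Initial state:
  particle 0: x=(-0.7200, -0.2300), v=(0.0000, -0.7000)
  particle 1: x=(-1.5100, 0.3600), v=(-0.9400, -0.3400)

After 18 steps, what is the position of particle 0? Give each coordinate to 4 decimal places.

step 0: x0=(-0.7200, -0.2300) x1=(-1.5100, 0.3600)
step 1: x0=(-0.7196, -0.2520) x1=(-1.5394, 0.3496)
step 2: x0=(-0.7186, -0.2745) x1=(-1.5693, 0.3396)
step 3: x0=(-0.7169, -0.2974) x1=(-1.5996, 0.3300)
step 4: x0=(-0.7145, -0.3208) x1=(-1.6303, 0.3206)
step 5: x0=(-0.7117, -0.3446) x1=(-1.6614, 0.3115)
step 6: x0=(-0.7083, -0.3687) x1=(-1.6929, 0.3026)
step 7: x0=(-0.7044, -0.3932) x1=(-1.7247, 0.2939)
step 8: x0=(-0.7002, -0.4179) x1=(-1.7567, 0.2855)
step 9: x0=(-0.6956, -0.4428) x1=(-1.7890, 0.2771)
step 10: x0=(-0.6907, -0.4680) x1=(-1.8215, 0.2690)
step 11: x0=(-0.6855, -0.4933) x1=(-1.8542, 0.2609)
step 12: x0=(-0.6802, -0.5187) x1=(-1.8870, 0.2529)
step 13: x0=(-0.6748, -0.5441) x1=(-1.9198, 0.2449)
step 14: x0=(-0.6693, -0.5697) x1=(-1.9527, 0.2370)
step 15: x0=(-0.6639, -0.5952) x1=(-1.9856, 0.2291)
step 16: x0=(-0.6585, -0.6206) x1=(-2.0184, 0.2211)
step 17: x0=(-0.6532, -0.6460) x1=(-2.0512, 0.2131)
step 18: x0=(-0.6481, -0.6713) x1=(-2.0838, 0.2050)

(-0.6481, -0.6713)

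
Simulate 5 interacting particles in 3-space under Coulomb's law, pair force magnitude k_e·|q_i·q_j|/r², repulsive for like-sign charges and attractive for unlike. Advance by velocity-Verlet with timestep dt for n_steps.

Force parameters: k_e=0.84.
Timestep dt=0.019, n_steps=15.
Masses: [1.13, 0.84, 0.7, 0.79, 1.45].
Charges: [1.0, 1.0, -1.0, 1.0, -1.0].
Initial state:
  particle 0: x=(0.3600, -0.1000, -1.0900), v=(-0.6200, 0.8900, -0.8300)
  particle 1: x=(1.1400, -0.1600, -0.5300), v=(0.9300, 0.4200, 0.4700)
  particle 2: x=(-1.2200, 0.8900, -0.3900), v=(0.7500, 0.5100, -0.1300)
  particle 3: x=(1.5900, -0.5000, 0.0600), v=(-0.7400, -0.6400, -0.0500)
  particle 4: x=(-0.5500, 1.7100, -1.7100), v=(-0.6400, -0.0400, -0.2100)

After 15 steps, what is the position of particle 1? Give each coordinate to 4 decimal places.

step 0: x0=(0.3600, -0.1000, -1.0900) x1=(1.1400, -0.1600, -0.5300) x2=(-1.2200, 0.8900, -0.3900) x3=(1.5900, -0.5000, 0.0600) x4=(-0.5500, 1.7100, -1.7100)
step 1: x0=(0.3480, -0.0830, -1.1059) x1=(1.1576, -0.1519, -0.5212) x2=(-1.2057, 0.8996, -0.3924) x3=(1.5761, -0.5123, 0.0593) x4=(-0.5621, 1.7092, -1.7140)
step 2: x0=(0.3357, -0.0659, -1.1220) x1=(1.1752, -0.1435, -0.5125) x2=(-1.1912, 0.9090, -0.3948) x3=(1.5626, -0.5248, 0.0591) x4=(-0.5742, 1.7084, -1.7180)
step 3: x0=(0.3230, -0.0487, -1.1383) x1=(1.1927, -0.1348, -0.5042) x2=(-1.1767, 0.9183, -0.3970) x3=(1.5494, -0.5377, 0.0594) x4=(-0.5861, 1.7076, -1.7221)
step 4: x0=(0.3100, -0.0313, -1.1547) x1=(1.2100, -0.1258, -0.4960) x2=(-1.1620, 0.9274, -0.3992) x3=(1.5365, -0.5508, 0.0602) x4=(-0.5980, 1.7067, -1.7262)
step 5: x0=(0.2967, -0.0139, -1.1714) x1=(1.2273, -0.1164, -0.4882) x2=(-1.1472, 0.9362, -0.4013) x3=(1.5239, -0.5643, 0.0615) x4=(-0.6099, 1.7058, -1.7303)
step 6: x0=(0.2831, 0.0038, -1.1882) x1=(1.2445, -0.1066, -0.4807) x2=(-1.1322, 0.9449, -0.4033) x3=(1.5116, -0.5782, 0.0634) x4=(-0.6216, 1.7049, -1.7344)
step 7: x0=(0.2692, 0.0215, -1.2051) x1=(1.2616, -0.0965, -0.4734) x2=(-1.1171, 0.9534, -0.4052) x3=(1.4996, -0.5925, 0.0658) x4=(-0.6333, 1.7039, -1.7386)
step 8: x0=(0.2550, 0.0394, -1.2222) x1=(1.2786, -0.0859, -0.4665) x2=(-1.1018, 0.9618, -0.4070) x3=(1.4878, -0.6072, 0.0686) x4=(-0.6449, 1.7029, -1.7428)
step 9: x0=(0.2406, 0.0575, -1.2394) x1=(1.2955, -0.0748, -0.4599) x2=(-1.0864, 0.9699, -0.4087) x3=(1.4761, -0.6223, 0.0720) x4=(-0.6564, 1.7018, -1.7471)
step 10: x0=(0.2259, 0.0757, -1.2567) x1=(1.3124, -0.0634, -0.4535) x2=(-1.0709, 0.9778, -0.4104) x3=(1.4646, -0.6378, 0.0759) x4=(-0.6678, 1.7008, -1.7513)
step 11: x0=(0.2109, 0.0940, -1.2742) x1=(1.3293, -0.0515, -0.4475) x2=(-1.0552, 0.9856, -0.4119) x3=(1.4533, -0.6538, 0.0801) x4=(-0.6792, 1.6997, -1.7557)
step 12: x0=(0.1957, 0.1125, -1.2917) x1=(1.3461, -0.0392, -0.4417) x2=(-1.0394, 0.9931, -0.4134) x3=(1.4420, -0.6702, 0.0849) x4=(-0.6905, 1.6985, -1.7600)
step 13: x0=(0.1802, 0.1311, -1.3094) x1=(1.3630, -0.0264, -0.4361) x2=(-1.0234, 1.0004, -0.4147) x3=(1.4308, -0.6871, 0.0900) x4=(-0.7018, 1.6974, -1.7644)
step 14: x0=(0.1645, 0.1499, -1.3271) x1=(1.3799, -0.0133, -0.4308) x2=(-1.0072, 1.0075, -0.4160) x3=(1.4197, -0.7043, 0.0955) x4=(-0.7129, 1.6961, -1.7689)
step 15: x0=(0.1486, 0.1688, -1.3450) x1=(1.3967, 0.0003, -0.4257) x2=(-0.9909, 1.0145, -0.4172) x3=(1.4086, -0.7220, 0.1013) x4=(-0.7240, 1.6949, -1.7734)

(1.3967, 0.0003, -0.4257)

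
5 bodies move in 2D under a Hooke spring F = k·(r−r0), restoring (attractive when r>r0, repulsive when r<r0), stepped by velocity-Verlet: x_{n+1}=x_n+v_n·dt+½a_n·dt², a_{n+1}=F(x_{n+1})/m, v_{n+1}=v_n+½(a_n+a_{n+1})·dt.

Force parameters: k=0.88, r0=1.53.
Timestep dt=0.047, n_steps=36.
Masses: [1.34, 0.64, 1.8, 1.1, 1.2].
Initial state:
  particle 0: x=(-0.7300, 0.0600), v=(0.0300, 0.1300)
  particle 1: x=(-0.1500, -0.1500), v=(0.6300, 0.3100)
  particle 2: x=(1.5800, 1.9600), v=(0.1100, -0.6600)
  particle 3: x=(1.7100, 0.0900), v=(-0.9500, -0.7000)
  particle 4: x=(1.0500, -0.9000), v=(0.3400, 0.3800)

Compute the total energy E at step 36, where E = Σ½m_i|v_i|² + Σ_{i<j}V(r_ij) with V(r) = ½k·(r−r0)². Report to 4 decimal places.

step 0: x0=(-0.7300, 0.0600) x1=(-0.1500, -0.1500) x2=(1.5800, 1.9600) x3=(1.7100, 0.0900) x4=(1.0500, -0.9000)
step 1: x0=(-0.7274, 0.0668) x1=(-0.1176, -0.1343) x2=(1.5840, 1.9271) x3=(1.6644, 0.0576) x4=(1.0658, -0.8811)
step 2: x0=(-0.7225, 0.0751) x1=(-0.0799, -0.1165) x2=(1.5858, 1.8904) x3=(1.6172, 0.0264) x4=(1.0810, -0.8605)
step 3: x0=(-0.7154, 0.0845) x1=(-0.0375, -0.0967) x2=(1.5854, 1.8502) x3=(1.5686, -0.0035) x4=(1.0957, -0.8382)
step 4: x0=(-0.7062, 0.0952) x1=(0.0091, -0.0748) x2=(1.5829, 1.8067) x3=(1.5192, -0.0319) x4=(1.1098, -0.8146)
step 5: x0=(-0.6948, 0.1068) x1=(0.0592, -0.0510) x2=(1.5784, 1.7600) x3=(1.4690, -0.0586) x4=(1.1233, -0.7900)
step 6: x0=(-0.6815, 0.1194) x1=(0.1123, -0.0253) x2=(1.5720, 1.7103) x3=(1.4185, -0.0836) x4=(1.1362, -0.7646)
step 7: x0=(-0.6663, 0.1328) x1=(0.1677, 0.0022) x2=(1.5638, 1.6580) x3=(1.3680, -0.1068) x4=(1.1485, -0.7387)
step 8: x0=(-0.6492, 0.1469) x1=(0.2246, 0.0314) x2=(1.5538, 1.6031) x3=(1.3177, -0.1280) x4=(1.1602, -0.7126)
step 9: x0=(-0.6305, 0.1617) x1=(0.2825, 0.0625) x2=(1.5424, 1.5461) x3=(1.2678, -0.1472) x4=(1.1716, -0.6867)
step 10: x0=(-0.6102, 0.1770) x1=(0.3406, 0.0954) x2=(1.5295, 1.4872) x3=(1.2184, -0.1646) x4=(1.1826, -0.6613)
step 11: x0=(-0.5884, 0.1927) x1=(0.3984, 0.1302) x2=(1.5154, 1.4266) x3=(1.1698, -0.1800) x4=(1.1935, -0.6366)
step 12: x0=(-0.5654, 0.2088) x1=(0.4552, 0.1670) x2=(1.5002, 1.3646) x3=(1.1217, -0.1937) x4=(1.2045, -0.6129)
step 13: x0=(-0.5412, 0.2252) x1=(0.5108, 0.2059) x2=(1.4840, 1.3016) x3=(1.0742, -0.2059) x4=(1.2158, -0.5905)
step 14: x0=(-0.5160, 0.2419) x1=(0.5646, 0.2472) x2=(1.4671, 1.2378) x3=(1.0269, -0.2170) x4=(1.2278, -0.5694)
step 15: x0=(-0.4899, 0.2587) x1=(0.6167, 0.2912) x2=(1.4497, 1.1735) x3=(0.9796, -0.2275) x4=(1.2406, -0.5498)
step 16: x0=(-0.4630, 0.2756) x1=(0.6669, 0.3378) x2=(1.4318, 1.1090) x3=(0.9319, -0.2378) x4=(1.2545, -0.5316)
step 17: x0=(-0.4357, 0.2926) x1=(0.7155, 0.3873) x2=(1.4138, 1.0445) x3=(0.8834, -0.2485) x4=(1.2696, -0.5149)
step 18: x0=(-0.4079, 0.3097) x1=(0.7625, 0.4394) x2=(1.3958, 0.9804) x3=(0.8339, -0.2598) x4=(1.2861, -0.4994)
step 19: x0=(-0.3798, 0.3268) x1=(0.8080, 0.4940) x2=(1.3781, 0.9169) x3=(0.7831, -0.2722) x4=(1.3038, -0.4852)
step 20: x0=(-0.3516, 0.3439) x1=(0.8520, 0.5508) x2=(1.3609, 0.8541) x3=(0.7309, -0.2857) x4=(1.3228, -0.4722)
step 21: x0=(-0.3234, 0.3610) x1=(0.8942, 0.6094) x2=(1.3444, 0.7922) x3=(0.6771, -0.3006) x4=(1.3430, -0.4603)
step 22: x0=(-0.2954, 0.3781) x1=(0.9344, 0.6698) x2=(1.3288, 0.7312) x3=(0.6220, -0.3168) x4=(1.3642, -0.4495)
step 23: x0=(-0.2675, 0.3954) x1=(0.9720, 0.7322) x2=(1.3145, 0.6709) x3=(0.5654, -0.3344) x4=(1.3865, -0.4397)
step 24: x0=(-0.2399, 0.4127) x1=(1.0070, 0.7973) x2=(1.3015, 0.6111) x3=(0.5077, -0.3534) x4=(1.4096, -0.4310)
step 25: x0=(-0.2126, 0.4303) x1=(1.0397, 0.8661) x2=(1.2898, 0.5514) x3=(0.4490, -0.3737) x4=(1.4334, -0.4232)
step 26: x0=(-0.1857, 0.4480) x1=(1.0708, 0.9387) x2=(1.2789, 0.4915) x3=(0.3893, -0.3952) x4=(1.4579, -0.4164)
step 27: x0=(-0.1591, 0.4661) x1=(1.1012, 1.0147) x2=(1.2686, 0.4315) x3=(0.3290, -0.4179) x4=(1.4829, -0.4106)
step 28: x0=(-0.1328, 0.4845) x1=(1.1309, 1.0936) x2=(1.2587, 0.3713) x3=(0.2683, -0.4415) x4=(1.5083, -0.4056)
step 29: x0=(-0.1068, 0.5032) x1=(1.1603, 1.1744) x2=(1.2492, 0.3113) x3=(0.2072, -0.4659) x4=(1.5341, -0.4014)
step 30: x0=(-0.0809, 0.5225) x1=(1.1893, 1.2560) x2=(1.2397, 0.2514) x3=(0.1460, -0.4909) x4=(1.5601, -0.3979)
step 31: x0=(-0.0550, 0.5421) x1=(1.2176, 1.3376) x2=(1.2303, 0.1918) x3=(0.0850, -0.5162) x4=(1.5863, -0.3950)
step 32: x0=(-0.0291, 0.5623) x1=(1.2451, 1.4179) x2=(1.2208, 0.1326) x3=(0.0244, -0.5415) x4=(1.6127, -0.3927)
step 33: x0=(-0.0030, 0.5829) x1=(1.2716, 1.4961) x2=(1.2111, 0.0739) x3=(-0.0356, -0.5664) x4=(1.6392, -0.3906)
step 34: x0=(0.0233, 0.6039) x1=(1.2968, 1.5710) x2=(1.2010, 0.0158) x3=(-0.0946, -0.5908) x4=(1.6658, -0.3888)
step 35: x0=(0.0500, 0.6253) x1=(1.3203, 1.6417) x2=(1.1905, -0.0417) x3=(-0.1525, -0.6143) x4=(1.6924, -0.3869)
step 36: x0=(0.0770, 0.6470) x1=(1.3419, 1.7071) x2=(1.1795, -0.0985) x3=(-0.2089, -0.6364) x4=(1.7191, -0.3847)
step 0 velocities: v0=(0.0300, 0.1300) v1=(0.6300, 0.3100) v2=(0.1100, -0.6600) v3=(-0.9500, -0.7000) v4=(0.3400, 0.3800)
step 0: KE=1.4945, PE=3.4071, E=4.9016
step 36 velocities: v0=(0.5806, 0.4649) v1=(0.4368, 1.3272) v2=(-0.2414, -1.2022) v3=(-1.1797, -0.4548) v4=(0.5659, 0.0521)
step 36: KE=3.4216, PE=1.4783, E=4.8999

4.8999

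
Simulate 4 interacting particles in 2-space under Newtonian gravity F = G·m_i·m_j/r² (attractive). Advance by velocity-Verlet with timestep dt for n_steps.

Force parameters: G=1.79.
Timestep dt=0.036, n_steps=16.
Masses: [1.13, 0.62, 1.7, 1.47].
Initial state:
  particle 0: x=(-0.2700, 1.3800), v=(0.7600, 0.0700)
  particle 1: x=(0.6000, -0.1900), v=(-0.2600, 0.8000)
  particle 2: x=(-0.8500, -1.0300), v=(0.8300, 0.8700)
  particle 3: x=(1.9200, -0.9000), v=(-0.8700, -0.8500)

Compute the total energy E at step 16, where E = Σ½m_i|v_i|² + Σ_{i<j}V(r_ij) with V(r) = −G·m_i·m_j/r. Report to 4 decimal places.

-3.9820

step 0: x0=(-0.2700, 1.3800) x1=(0.6000, -0.1900) x2=(-0.8500, -1.0300) x3=(1.9200, -0.9000)
step 1: x0=(-0.2425, 1.3819) x1=(0.5905, -0.1616) x2=(-0.8196, -0.9983) x3=(1.8881, -0.9304)
step 2: x0=(-0.2147, 1.3825) x1=(0.5806, -0.1339) x2=(-0.7882, -0.9660) x3=(1.8548, -0.9602)
step 3: x0=(-0.1866, 1.3817) x1=(0.5703, -0.1070) x2=(-0.7558, -0.9329) x3=(1.8204, -0.9896)
step 4: x0=(-0.1582, 1.3795) x1=(0.5593, -0.0810) x2=(-0.7222, -0.8990) x3=(1.7846, -1.0183)
step 5: x0=(-0.1295, 1.3759) x1=(0.5476, -0.0559) x2=(-0.6874, -0.8644) x3=(1.7476, -1.0464)
step 6: x0=(-0.1005, 1.3708) x1=(0.5350, -0.0317) x2=(-0.6514, -0.8290) x3=(1.7093, -1.0739)
step 7: x0=(-0.0712, 1.3640) x1=(0.5214, -0.0085) x2=(-0.6140, -0.7927) x3=(1.6697, -1.1007)
step 8: x0=(-0.0416, 1.3556) x1=(0.5066, 0.0136) x2=(-0.5753, -0.7556) x3=(1.6287, -1.1268)
step 9: x0=(-0.0118, 1.3454) x1=(0.4905, 0.0347) x2=(-0.5351, -0.7176) x3=(1.5865, -1.1521)
step 10: x0=(0.0182, 1.3334) x1=(0.4728, 0.0546) x2=(-0.4934, -0.6787) x3=(1.5428, -1.1766)
step 11: x0=(0.0486, 1.3194) x1=(0.4533, 0.0732) x2=(-0.4499, -0.6387) x3=(1.4978, -1.2002)
step 12: x0=(0.0791, 1.3033) x1=(0.4318, 0.0905) x2=(-0.4047, -0.5978) x3=(1.4514, -1.2228)
step 13: x0=(0.1098, 1.2851) x1=(0.4080, 0.1063) x2=(-0.3574, -0.5556) x3=(1.4035, -1.2444)
step 14: x0=(0.1407, 1.2644) x1=(0.3816, 0.1202) x2=(-0.3081, -0.5122) x3=(1.3542, -1.2650)
step 15: x0=(0.1717, 1.2412) x1=(0.3521, 0.1321) x2=(-0.2564, -0.4673) x3=(1.3033, -1.2843)
step 16: x0=(0.2028, 1.2152) x1=(0.3192, 0.1412) x2=(-0.2022, -0.4207) x3=(1.2509, -1.3023)
step 0 velocities: v0=(0.7600, 0.0700) v1=(-0.2600, 0.8000) v2=(0.8300, 0.8700) v3=(-0.8700, -0.8500)
step 0: KE=2.8648, PE=-6.8538, E=-3.9890
step 16 velocities: v0=(0.8626, -0.7636) v1=(-0.9742, 0.2025) v2=(1.5475, 1.3224) v3=(-1.4773, -0.4804)
step 16: KE=6.3525, PE=-10.3345, E=-3.9820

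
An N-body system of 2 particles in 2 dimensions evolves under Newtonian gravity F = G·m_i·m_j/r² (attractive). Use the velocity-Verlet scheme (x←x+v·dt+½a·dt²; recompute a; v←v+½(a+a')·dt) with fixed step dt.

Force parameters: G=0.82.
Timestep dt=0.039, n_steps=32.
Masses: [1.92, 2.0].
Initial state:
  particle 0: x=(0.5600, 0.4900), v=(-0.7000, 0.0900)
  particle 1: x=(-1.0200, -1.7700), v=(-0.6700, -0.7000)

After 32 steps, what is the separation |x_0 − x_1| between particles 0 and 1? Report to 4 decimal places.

3.3118

step 0: x0=(0.5600, 0.4900) x1=(-1.0200, -1.7700)
step 1: x0=(0.5326, 0.4934) x1=(-1.0460, -1.7972)
step 2: x0=(0.5050, 0.4965) x1=(-1.0719, -1.8241)
step 3: x0=(0.4773, 0.4993) x1=(-1.0976, -1.8508)
step 4: x0=(0.4493, 0.5019) x1=(-1.1231, -1.8772)
step 5: x0=(0.4212, 0.5043) x1=(-1.1485, -1.9033)
step 6: x0=(0.3930, 0.5063) x1=(-1.1737, -1.9293)
step 7: x0=(0.3646, 0.5082) x1=(-1.1987, -1.9550)
step 8: x0=(0.3360, 0.5097) x1=(-1.2236, -1.9804)
step 9: x0=(0.3072, 0.5111) x1=(-1.2484, -2.0056)
step 10: x0=(0.2784, 0.5122) x1=(-1.2730, -2.0306)
step 11: x0=(0.2493, 0.5130) x1=(-1.2975, -2.0554)
step 12: x0=(0.2202, 0.5137) x1=(-1.3218, -2.0799)
step 13: x0=(0.1908, 0.5140) x1=(-1.3460, -2.1042)
step 14: x0=(0.1614, 0.5142) x1=(-1.3701, -2.1282)
step 15: x0=(0.1318, 0.5141) x1=(-1.3940, -2.1521)
step 16: x0=(0.1021, 0.5138) x1=(-1.4178, -2.1757)
step 17: x0=(0.0723, 0.5133) x1=(-1.4415, -2.1991)
step 18: x0=(0.0423, 0.5125) x1=(-1.4651, -2.2223)
step 19: x0=(0.0122, 0.5115) x1=(-1.4885, -2.2453)
step 20: x0=(-0.0180, 0.5103) x1=(-1.5119, -2.2681)
step 21: x0=(-0.0484, 0.5089) x1=(-1.5351, -2.2906)
step 22: x0=(-0.0788, 0.5072) x1=(-1.5582, -2.3130)
step 23: x0=(-0.1094, 0.5053) x1=(-1.5812, -2.3351)
step 24: x0=(-0.1401, 0.5032) x1=(-1.6041, -2.3570)
step 25: x0=(-0.1708, 0.5009) x1=(-1.6268, -2.3788)
step 26: x0=(-0.2017, 0.4984) x1=(-1.6495, -2.4003)
step 27: x0=(-0.2327, 0.4957) x1=(-1.6721, -2.4216)
step 28: x0=(-0.2638, 0.4928) x1=(-1.6946, -2.4427)
step 29: x0=(-0.2950, 0.4896) x1=(-1.7170, -2.4636)
step 30: x0=(-0.3264, 0.4863) x1=(-1.7392, -2.4843)
step 31: x0=(-0.3578, 0.4827) x1=(-1.7614, -2.5048)
step 32: x0=(-0.3893, 0.4789) x1=(-1.7835, -2.5251)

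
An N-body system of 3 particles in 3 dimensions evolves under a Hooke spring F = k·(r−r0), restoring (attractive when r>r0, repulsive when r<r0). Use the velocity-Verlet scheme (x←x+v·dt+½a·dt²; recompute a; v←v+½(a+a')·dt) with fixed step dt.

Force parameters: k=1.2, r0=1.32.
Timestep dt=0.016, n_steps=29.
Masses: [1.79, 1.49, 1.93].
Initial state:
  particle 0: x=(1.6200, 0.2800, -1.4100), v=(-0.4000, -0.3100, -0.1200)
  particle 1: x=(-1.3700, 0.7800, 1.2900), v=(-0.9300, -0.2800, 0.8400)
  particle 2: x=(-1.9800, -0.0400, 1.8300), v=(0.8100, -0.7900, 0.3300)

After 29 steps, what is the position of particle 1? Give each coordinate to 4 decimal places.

step 0: x0=(1.6200, 0.2800, -1.4100) x1=(-1.3700, 0.7800, 1.2900) x2=(-1.9800, -0.0400, 1.8300)
step 1: x0=(1.6132, 0.2750, -1.4116) x1=(-1.3847, 0.7755, 1.3032) x2=(-1.9668, -0.0526, 1.8351)
step 2: x0=(1.6056, 0.2701, -1.4124) x1=(-1.3989, 0.7710, 1.3161) x2=(-1.9533, -0.0652, 1.8398)
step 3: x0=(1.5972, 0.2652, -1.4125) x1=(-1.4127, 0.7664, 1.3285) x2=(-1.9393, -0.0778, 1.8442)
step 4: x0=(1.5880, 0.2603, -1.4119) x1=(-1.4260, 0.7617, 1.3406) x2=(-1.9250, -0.0904, 1.8482)
step 5: x0=(1.5781, 0.2554, -1.4106) x1=(-1.4389, 0.7571, 1.3522) x2=(-1.9102, -0.1030, 1.8519)
step 6: x0=(1.5673, 0.2505, -1.4085) x1=(-1.4514, 0.7524, 1.3635) x2=(-1.8951, -0.1155, 1.8552)
step 7: x0=(1.5558, 0.2457, -1.4057) x1=(-1.4634, 0.7476, 1.3743) x2=(-1.8796, -0.1281, 1.8581)
step 8: x0=(1.5435, 0.2408, -1.4022) x1=(-1.4750, 0.7429, 1.3847) x2=(-1.8637, -0.1406, 1.8607)
step 9: x0=(1.5304, 0.2360, -1.3980) x1=(-1.4861, 0.7381, 1.3947) x2=(-1.8474, -0.1531, 1.8629)
step 10: x0=(1.5165, 0.2312, -1.3930) x1=(-1.4968, 0.7333, 1.4043) x2=(-1.8308, -0.1656, 1.8647)
step 11: x0=(1.5019, 0.2263, -1.3873) x1=(-1.5071, 0.7284, 1.4135) x2=(-1.8137, -0.1781, 1.8662)
step 12: x0=(1.4865, 0.2215, -1.3808) x1=(-1.5169, 0.7236, 1.4222) x2=(-1.7964, -0.1906, 1.8674)
step 13: x0=(1.4704, 0.2167, -1.3737) x1=(-1.5263, 0.7187, 1.4305) x2=(-1.7786, -0.2031, 1.8682)
step 14: x0=(1.4535, 0.2120, -1.3658) x1=(-1.5352, 0.7137, 1.4385) x2=(-1.7605, -0.2155, 1.8686)
step 15: x0=(1.4359, 0.2072, -1.3572) x1=(-1.5438, 0.7088, 1.4460) x2=(-1.7421, -0.2280, 1.8687)
step 16: x0=(1.4175, 0.2024, -1.3479) x1=(-1.5518, 0.7039, 1.4531) x2=(-1.7232, -0.2404, 1.8685)
step 17: x0=(1.3984, 0.1976, -1.3378) x1=(-1.5595, 0.6989, 1.4597) x2=(-1.7041, -0.2528, 1.8679)
step 18: x0=(1.3786, 0.1928, -1.3271) x1=(-1.5667, 0.6939, 1.4660) x2=(-1.6846, -0.2653, 1.8670)
step 19: x0=(1.3581, 0.1881, -1.3156) x1=(-1.5736, 0.6889, 1.4718) x2=(-1.6648, -0.2777, 1.8657)
step 20: x0=(1.3369, 0.1833, -1.3034) x1=(-1.5800, 0.6839, 1.4773) x2=(-1.6446, -0.2901, 1.8641)
step 21: x0=(1.3150, 0.1785, -1.2905) x1=(-1.5860, 0.6788, 1.4823) x2=(-1.6241, -0.3025, 1.8621)
step 22: x0=(1.2924, 0.1738, -1.2770) x1=(-1.5916, 0.6737, 1.4869) x2=(-1.6033, -0.3148, 1.8598)
step 23: x0=(1.2691, 0.1690, -1.2627) x1=(-1.5968, 0.6687, 1.4912) x2=(-1.5821, -0.3272, 1.8572)
step 24: x0=(1.2451, 0.1642, -1.2477) x1=(-1.6016, 0.6636, 1.4950) x2=(-1.5607, -0.3395, 1.8543)
step 25: x0=(1.2205, 0.1595, -1.2321) x1=(-1.6060, 0.6584, 1.4984) x2=(-1.5389, -0.3518, 1.8510)
step 26: x0=(1.1953, 0.1547, -1.2158) x1=(-1.6100, 0.6533, 1.5014) x2=(-1.5168, -0.3641, 1.8474)
step 27: x0=(1.1694, 0.1499, -1.1988) x1=(-1.6137, 0.6481, 1.5041) x2=(-1.4945, -0.3764, 1.8435)
step 28: x0=(1.1429, 0.1452, -1.1812) x1=(-1.6169, 0.6429, 1.5064) x2=(-1.4718, -0.3887, 1.8393)
step 29: x0=(1.1157, 0.1404, -1.1629) x1=(-1.6198, 0.6377, 1.5082) x2=(-1.4489, -0.4009, 1.8347)

(-1.6198, 0.6377, 1.5082)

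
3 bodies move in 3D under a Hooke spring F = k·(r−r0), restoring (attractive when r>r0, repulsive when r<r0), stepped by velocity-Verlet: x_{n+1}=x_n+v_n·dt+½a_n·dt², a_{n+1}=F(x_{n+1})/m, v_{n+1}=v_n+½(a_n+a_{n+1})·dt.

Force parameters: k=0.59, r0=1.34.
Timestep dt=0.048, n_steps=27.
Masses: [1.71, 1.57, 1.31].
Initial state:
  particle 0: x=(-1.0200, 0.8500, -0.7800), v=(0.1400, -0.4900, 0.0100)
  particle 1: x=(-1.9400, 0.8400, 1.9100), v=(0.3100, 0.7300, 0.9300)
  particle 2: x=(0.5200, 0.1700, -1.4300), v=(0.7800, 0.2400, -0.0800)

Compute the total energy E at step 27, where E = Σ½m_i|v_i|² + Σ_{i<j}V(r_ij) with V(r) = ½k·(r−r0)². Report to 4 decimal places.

4.9804

step 0: x0=(-1.0200, 0.8500, -0.7800) x1=(-1.9400, 0.8400, 1.9100) x2=(0.5200, 0.1700, -1.4300)
step 1: x0=(-1.0133, 0.8264, -0.7790) x1=(-1.9242, 0.8748, 1.9530) x2=(0.5564, 0.1818, -1.4326)
step 2: x0=(-1.0067, 0.8027, -0.7770) x1=(-1.9065, 0.9093, 1.9928) x2=(0.5905, 0.1944, -1.4326)
step 3: x0=(-1.0001, 0.7789, -0.7740) x1=(-1.8869, 0.9432, 2.0292) x2=(0.6225, 0.2076, -1.4299)
step 4: x0=(-0.9936, 0.7551, -0.7698) x1=(-1.8653, 0.9766, 2.0623) x2=(0.6522, 0.2214, -1.4246)
step 5: x0=(-0.9870, 0.7312, -0.7646) x1=(-1.8419, 1.0095, 2.0919) x2=(0.6796, 0.2360, -1.4166)
step 6: x0=(-0.9805, 0.7074, -0.7583) x1=(-1.8165, 1.0417, 2.1180) x2=(0.7047, 0.2513, -1.4059)
step 7: x0=(-0.9740, 0.6836, -0.7508) x1=(-1.7892, 1.0734, 2.1406) x2=(0.7275, 0.2673, -1.3924)
step 8: x0=(-0.9674, 0.6598, -0.7422) x1=(-1.7599, 1.1043, 2.1597) x2=(0.7480, 0.2840, -1.3762)
step 9: x0=(-0.9609, 0.6362, -0.7325) x1=(-1.7288, 1.1345, 2.1753) x2=(0.7661, 0.3014, -1.3573)
step 10: x0=(-0.9542, 0.6128, -0.7216) x1=(-1.6958, 1.1640, 2.1873) x2=(0.7820, 0.3195, -1.3357)
step 11: x0=(-0.9476, 0.5895, -0.7096) x1=(-1.6610, 1.1928, 2.1957) x2=(0.7956, 0.3382, -1.3113)
step 12: x0=(-0.9408, 0.5664, -0.6963) x1=(-1.6243, 1.2207, 2.2007) x2=(0.8069, 0.3577, -1.2842)
step 13: x0=(-0.9340, 0.5436, -0.6820) x1=(-1.5859, 1.2478, 2.2022) x2=(0.8159, 0.3779, -1.2544)
step 14: x0=(-0.9271, 0.5210, -0.6664) x1=(-1.5457, 1.2740, 2.2002) x2=(0.8227, 0.3987, -1.2221)
step 15: x0=(-0.9200, 0.4988, -0.6497) x1=(-1.5038, 1.2993, 2.1948) x2=(0.8274, 0.4202, -1.1871)
step 16: x0=(-0.9129, 0.4769, -0.6319) x1=(-1.4602, 1.3238, 2.1861) x2=(0.8299, 0.4423, -1.1496)
step 17: x0=(-0.9056, 0.4553, -0.6130) x1=(-1.4151, 1.3473, 2.1740) x2=(0.8303, 0.4650, -1.1096)
step 18: x0=(-0.8982, 0.4342, -0.5929) x1=(-1.3684, 1.3698, 2.1587) x2=(0.8288, 0.4884, -1.0672)
step 19: x0=(-0.8907, 0.4135, -0.5717) x1=(-1.3202, 1.3915, 2.1403) x2=(0.8252, 0.5124, -1.0224)
step 20: x0=(-0.8830, 0.3932, -0.5495) x1=(-1.2706, 1.4121, 2.1188) x2=(0.8197, 0.5369, -0.9754)
step 21: x0=(-0.8751, 0.3733, -0.5262) x1=(-1.2196, 1.4319, 2.0943) x2=(0.8124, 0.5620, -0.9261)
step 22: x0=(-0.8671, 0.3540, -0.5019) x1=(-1.1673, 1.4506, 2.0669) x2=(0.8034, 0.5876, -0.8748)
step 23: x0=(-0.8589, 0.3351, -0.4765) x1=(-1.1139, 1.4684, 2.0367) x2=(0.7927, 0.6137, -0.8214)
step 24: x0=(-0.8505, 0.3168, -0.4502) x1=(-1.0593, 1.4852, 2.0039) x2=(0.7803, 0.6403, -0.7662)
step 25: x0=(-0.8420, 0.2990, -0.4230) x1=(-1.0036, 1.5010, 1.9686) x2=(0.7665, 0.6674, -0.7091)
step 26: x0=(-0.8332, 0.2817, -0.3949) x1=(-0.9469, 1.5159, 1.9308) x2=(0.7512, 0.6949, -0.6502)
step 27: x0=(-0.8243, 0.2650, -0.3658) x1=(-0.8894, 1.5298, 1.8908) x2=(0.7346, 0.7229, -0.5898)
step 0 velocities: v0=(0.1400, -0.4900, 0.0100) v1=(0.3100, 0.7300, 0.9300) v2=(0.7800, 0.2400, -0.0800)
step 0: KE=1.8353, PE=3.1463, E=4.9815
step 27 velocities: v0=(0.1885, -0.3429, 0.6131) v1=(1.2077, 0.2811, -0.8569) v2=(-0.3592, 0.5860, 1.2743)
step 27: KE=3.6089, PE=1.3715, E=4.9804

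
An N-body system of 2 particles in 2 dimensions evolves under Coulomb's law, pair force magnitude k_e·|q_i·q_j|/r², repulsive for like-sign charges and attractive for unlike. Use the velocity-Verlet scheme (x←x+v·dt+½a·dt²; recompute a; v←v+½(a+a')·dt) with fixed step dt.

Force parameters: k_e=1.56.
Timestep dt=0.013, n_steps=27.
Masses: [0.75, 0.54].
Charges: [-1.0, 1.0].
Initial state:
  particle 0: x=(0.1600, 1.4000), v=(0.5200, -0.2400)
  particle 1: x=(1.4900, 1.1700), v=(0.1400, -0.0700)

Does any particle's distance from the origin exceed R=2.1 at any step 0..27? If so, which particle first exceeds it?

step 0: x0=(0.1600, 1.4000) x1=(1.4900, 1.1700)
step 1: x0=(0.1669, 1.3969) x1=(1.4917, 1.1691)
step 2: x0=(0.1739, 1.3937) x1=(1.4931, 1.1683)
step 3: x0=(0.1811, 1.3905) x1=(1.4943, 1.1675)
step 4: x0=(0.1886, 1.3873) x1=(1.4951, 1.1667)
step 5: x0=(0.1962, 1.3840) x1=(1.4958, 1.1660)
step 6: x0=(0.2040, 1.3807) x1=(1.4961, 1.1654)
step 7: x0=(0.2121, 1.3773) x1=(1.4961, 1.1648)
step 8: x0=(0.2203, 1.3740) x1=(1.4959, 1.1642)
step 9: x0=(0.2288, 1.3706) x1=(1.4954, 1.1637)
step 10: x0=(0.2374, 1.3671) x1=(1.4946, 1.1632)
step 11: x0=(0.2463, 1.3637) x1=(1.4934, 1.1628)
step 12: x0=(0.2554, 1.3602) x1=(1.4920, 1.1624)
step 13: x0=(0.2647, 1.3566) x1=(1.4903, 1.1621)
step 14: x0=(0.2742, 1.3530) x1=(1.4883, 1.1618)
step 15: x0=(0.2840, 1.3494) x1=(1.4859, 1.1616)
step 16: x0=(0.2940, 1.3458) x1=(1.4832, 1.1614)
step 17: x0=(0.3042, 1.3421) x1=(1.4802, 1.1613)
step 18: x0=(0.3147, 1.3383) x1=(1.4769, 1.1612)
step 19: x0=(0.3255, 1.3346) x1=(1.4732, 1.1612)
step 20: x0=(0.3365, 1.3308) x1=(1.4691, 1.1613)
step 21: x0=(0.3477, 1.3269) x1=(1.4647, 1.1614)
step 22: x0=(0.3592, 1.3230) x1=(1.4599, 1.1615)
step 23: x0=(0.3711, 1.3191) x1=(1.4547, 1.1617)
step 24: x0=(0.3832, 1.3152) x1=(1.4491, 1.1620)
step 25: x0=(0.3956, 1.3111) x1=(1.4430, 1.1623)
step 26: x0=(0.4083, 1.3071) x1=(1.4366, 1.1627)
step 27: x0=(0.4213, 1.3030) x1=(1.4297, 1.1632)

no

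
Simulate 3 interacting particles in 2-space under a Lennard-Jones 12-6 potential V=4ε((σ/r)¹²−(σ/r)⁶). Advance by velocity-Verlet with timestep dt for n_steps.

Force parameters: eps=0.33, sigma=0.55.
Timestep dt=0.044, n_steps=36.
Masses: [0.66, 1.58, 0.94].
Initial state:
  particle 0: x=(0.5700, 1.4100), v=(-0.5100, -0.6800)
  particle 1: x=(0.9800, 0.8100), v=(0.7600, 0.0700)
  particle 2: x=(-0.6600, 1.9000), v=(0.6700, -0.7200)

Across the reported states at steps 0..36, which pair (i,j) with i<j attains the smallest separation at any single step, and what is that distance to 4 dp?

pair (0,2), distance 0.5566

step 0: x0=(0.5700, 1.4100) x1=(0.9800, 0.8100) x2=(-0.6600, 1.9000)
step 1: x0=(0.5486, 1.3785) x1=(1.0130, 0.8137) x2=(-0.6305, 1.8683)
step 2: x0=(0.5294, 1.3443) x1=(1.0450, 0.8186) x2=(-0.6009, 1.8366)
step 3: x0=(0.5125, 1.3076) x1=(1.0760, 0.8246) x2=(-0.5712, 1.8048)
step 4: x0=(0.4982, 1.2687) x1=(1.1059, 0.8315) x2=(-0.5414, 1.7730)
step 5: x0=(0.4863, 1.2279) x1=(1.1346, 0.8393) x2=(-0.5114, 1.7411)
step 6: x0=(0.4770, 1.1856) x1=(1.1622, 0.8477) x2=(-0.4813, 1.7091)
step 7: x0=(0.4701, 1.1421) x1=(1.1886, 0.8567) x2=(-0.4510, 1.6770)
step 8: x0=(0.4655, 1.0978) x1=(1.2139, 0.8662) x2=(-0.4204, 1.6447)
step 9: x0=(0.4631, 1.0529) x1=(1.2381, 0.8759) x2=(-0.3895, 1.6123)
step 10: x0=(0.4628, 1.0077) x1=(1.2614, 0.8860) x2=(-0.3583, 1.5797)
step 11: x0=(0.4641, 0.9625) x1=(1.2836, 0.8961) x2=(-0.3267, 1.5468)
step 12: x0=(0.4670, 0.9176) x1=(1.3050, 0.9064) x2=(-0.2948, 1.5136)
step 13: x0=(0.4712, 0.8731) x1=(1.3256, 0.9166) x2=(-0.2624, 1.4801)
step 14: x0=(0.4764, 0.8292) x1=(1.3455, 0.9268) x2=(-0.2296, 1.4463)
step 15: x0=(0.4823, 0.7861) x1=(1.3648, 0.9370) x2=(-0.1962, 1.4120)
step 16: x0=(0.4887, 0.7439) x1=(1.3836, 0.9470) x2=(-0.1623, 1.3772)
step 17: x0=(0.4953, 0.7028) x1=(1.4019, 0.9570) x2=(-0.1279, 1.3418)
step 18: x0=(0.5019, 0.6627) x1=(1.4199, 0.9669) x2=(-0.0928, 1.3058)
step 19: x0=(0.5082, 0.6240) x1=(1.4375, 0.9766) x2=(-0.0569, 1.2691)
step 20: x0=(0.5141, 0.5867) x1=(1.4549, 0.9863) x2=(-0.0203, 1.2314)
step 21: x0=(0.5192, 0.5511) x1=(1.4721, 0.9959) x2=(0.0171, 1.1928)
step 22: x0=(0.5234, 0.5174) x1=(1.4891, 1.0054) x2=(0.0555, 1.1530)
step 23: x0=(0.5264, 0.4859) x1=(1.5059, 1.0149) x2=(0.0951, 1.1117)
step 24: x0=(0.5278, 0.4571) x1=(1.5226, 1.0243) x2=(0.1359, 1.0686)
step 25: x0=(0.5275, 0.4316) x1=(1.5392, 1.0337) x2=(0.1782, 1.0232)
step 26: x0=(0.5252, 0.4099) x1=(1.5557, 1.0430) x2=(0.2221, 0.9753)
step 27: x0=(0.5216, 0.3908) x1=(1.5721, 1.0522) x2=(0.2670, 0.9256)
step 28: x0=(0.5212, 0.3655) x1=(1.5884, 1.0615) x2=(0.3098, 0.8804)
step 29: x0=(0.5335, 0.3092) x1=(1.6046, 1.0707) x2=(0.3438, 0.8569)
step 30: x0=(0.5504, 0.2403) x1=(1.6207, 1.0799) x2=(0.3748, 0.8424)
step 31: x0=(0.5669, 0.1729) x1=(1.6368, 1.0890) x2=(0.4061, 0.8268)
step 32: x0=(0.5824, 0.1096) x1=(1.6528, 1.0981) x2=(0.4383, 0.8084)
step 33: x0=(0.5972, 0.0502) x1=(1.6687, 1.1072) x2=(0.4710, 0.7873)
step 34: x0=(0.6114, -0.0058) x1=(1.6846, 1.1163) x2=(0.5043, 0.7639)
step 35: x0=(0.6252, -0.0591) x1=(1.7004, 1.1253) x2=(0.5380, 0.7386)
step 36: x0=(0.6389, -0.1100) x1=(1.7161, 1.1343) x2=(0.5719, 0.7117)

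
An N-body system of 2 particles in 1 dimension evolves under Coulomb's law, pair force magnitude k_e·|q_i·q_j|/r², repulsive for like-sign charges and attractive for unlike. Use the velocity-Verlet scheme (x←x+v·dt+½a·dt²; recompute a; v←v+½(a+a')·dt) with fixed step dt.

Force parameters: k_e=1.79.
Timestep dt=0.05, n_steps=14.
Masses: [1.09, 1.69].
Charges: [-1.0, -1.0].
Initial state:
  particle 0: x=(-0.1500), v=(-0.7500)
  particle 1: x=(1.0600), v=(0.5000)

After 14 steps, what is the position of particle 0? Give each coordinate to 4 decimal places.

(-0.8546)

step 0: x0=(-0.1500) x1=(1.0600)
step 1: x0=(-0.1889) x1=(1.0859)
step 2: x0=(-0.2303) x1=(1.1134)
step 3: x0=(-0.2740) x1=(1.1424)
step 4: x0=(-0.3198) x1=(1.1728)
step 5: x0=(-0.3674) x1=(1.2043)
step 6: x0=(-0.4166) x1=(1.2368)
step 7: x0=(-0.4674) x1=(1.2704)
step 8: x0=(-0.5195) x1=(1.3048)
step 9: x0=(-0.5728) x1=(1.3400)
step 10: x0=(-0.6273) x1=(1.3760)
step 11: x0=(-0.6828) x1=(1.4126)
step 12: x0=(-0.7392) x1=(1.4498)
step 13: x0=(-0.7965) x1=(1.4876)
step 14: x0=(-0.8546) x1=(1.5258)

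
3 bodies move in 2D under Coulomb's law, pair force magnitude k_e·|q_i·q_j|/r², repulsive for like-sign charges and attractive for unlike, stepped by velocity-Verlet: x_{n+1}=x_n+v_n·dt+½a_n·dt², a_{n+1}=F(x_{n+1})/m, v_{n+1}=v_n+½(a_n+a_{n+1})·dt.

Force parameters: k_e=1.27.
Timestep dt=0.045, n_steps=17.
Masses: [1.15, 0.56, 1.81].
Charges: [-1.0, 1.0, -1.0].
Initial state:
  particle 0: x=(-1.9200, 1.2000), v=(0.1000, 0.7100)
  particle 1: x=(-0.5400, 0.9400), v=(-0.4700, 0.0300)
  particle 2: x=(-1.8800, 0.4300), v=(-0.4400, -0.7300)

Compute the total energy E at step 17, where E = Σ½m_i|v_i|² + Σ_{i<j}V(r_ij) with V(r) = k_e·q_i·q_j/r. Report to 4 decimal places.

step 0: x0=(-1.9200, 1.2000) x1=(-0.5400, 0.9400) x2=(-1.8800, 0.4300)
step 1: x0=(-1.9150, 1.2337) x1=(-0.5633, 0.9412) x2=(-1.8994, 0.3961)
step 2: x0=(-1.9090, 1.2704) x1=(-0.5911, 0.9420) x2=(-1.9182, 0.3604)
step 3: x0=(-1.9018, 1.3095) x1=(-0.6232, 0.9426) x2=(-1.9363, 0.3233)
step 4: x0=(-1.8932, 1.3505) x1=(-0.6598, 0.9429) x2=(-1.9539, 0.2850)
step 5: x0=(-1.8833, 1.3930) x1=(-0.7010, 0.9432) x2=(-1.9709, 0.2457)
step 6: x0=(-1.8720, 1.4368) x1=(-0.7467, 0.9433) x2=(-1.9875, 0.2057)
step 7: x0=(-1.8591, 1.4814) x1=(-0.7971, 0.9436) x2=(-2.0035, 0.1652)
step 8: x0=(-1.8447, 1.5265) x1=(-0.8523, 0.9442) x2=(-2.0191, 0.1242)
step 9: x0=(-1.8287, 1.5720) x1=(-0.9123, 0.9452) x2=(-2.0341, 0.0829)
step 10: x0=(-1.8111, 1.6173) x1=(-0.9772, 0.9469) x2=(-2.0487, 0.0414)
step 11: x0=(-1.7919, 1.6624) x1=(-1.0471, 0.9496) x2=(-2.0629, -0.0002)
step 12: x0=(-1.7709, 1.7067) x1=(-1.1217, 0.9536) x2=(-2.0765, -0.0418)
step 13: x0=(-1.7484, 1.7500) x1=(-1.2011, 0.9595) x2=(-2.0898, -0.0832)
step 14: x0=(-1.7244, 1.7920) x1=(-1.2849, 0.9676) x2=(-2.1026, -0.1245)
step 15: x0=(-1.6991, 1.8323) x1=(-1.3727, 0.9783) x2=(-2.1150, -0.1656)
step 16: x0=(-1.6727, 1.8706) x1=(-1.4637, 0.9921) x2=(-2.1271, -0.2063)
step 17: x0=(-1.6456, 1.9068) x1=(-1.5573, 1.0092) x2=(-2.1389, -0.2467)
step 0 velocities: v0=(0.1000, 0.7100) v1=(-0.4700, 0.0300) v2=(-0.4400, -0.7300)
step 0: KE=1.0152, PE=-0.1430, E=0.8722
step 17 velocities: v0=(0.6071, 0.7775) v1=(-2.0961, 0.4191) v2=(-0.2591, -0.8933)
step 17: KE=2.6217, PE=-1.7509, E=0.8708

0.8708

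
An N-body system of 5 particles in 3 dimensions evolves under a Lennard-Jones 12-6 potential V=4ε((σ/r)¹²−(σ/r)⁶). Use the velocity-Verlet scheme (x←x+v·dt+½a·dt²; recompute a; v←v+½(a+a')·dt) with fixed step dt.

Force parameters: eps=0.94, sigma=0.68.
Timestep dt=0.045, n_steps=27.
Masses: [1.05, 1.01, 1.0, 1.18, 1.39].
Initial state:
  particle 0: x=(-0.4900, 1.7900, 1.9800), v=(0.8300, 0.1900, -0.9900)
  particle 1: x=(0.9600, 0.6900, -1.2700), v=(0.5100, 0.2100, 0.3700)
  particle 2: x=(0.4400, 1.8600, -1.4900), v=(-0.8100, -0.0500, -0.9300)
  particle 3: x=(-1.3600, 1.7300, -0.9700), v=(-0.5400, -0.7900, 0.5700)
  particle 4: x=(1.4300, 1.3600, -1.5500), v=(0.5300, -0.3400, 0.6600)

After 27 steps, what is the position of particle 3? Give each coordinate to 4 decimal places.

step 0: x0=(-0.4900, 1.7900, 1.9800) x1=(0.9600, 0.6900, -1.2700) x2=(0.4400, 1.8600, -1.4900) x3=(-1.3600, 1.7300, -0.9700) x4=(1.4300, 1.3600, -1.5500)
step 1: x0=(-0.4527, 1.7985, 1.9354) x1=(0.9846, 0.7023, -1.2545) x2=(0.4045, 1.8570, -1.5318) x3=(-1.3843, 1.6945, -0.9444) x4=(1.4519, 1.3432, -1.5195)
step 2: x0=(-0.4153, 1.8071, 1.8909) x1=(1.0126, 0.7202, -1.2411) x2=(0.3705, 1.8528, -1.5735) x3=(-1.4085, 1.6589, -0.9187) x4=(1.4703, 1.3231, -1.4875)
step 3: x0=(-0.3780, 1.8156, 1.8463) x1=(1.0431, 0.7422, -1.2295) x2=(0.3377, 1.8477, -1.6150) x3=(-1.4327, 1.6234, -0.8931) x4=(1.4859, 1.3007, -1.4544)
step 4: x0=(-0.3406, 1.8242, 1.8018) x1=(1.0707, 0.7612, -1.2166) x2=(0.3058, 1.8419, -1.6562) x3=(-1.4568, 1.5878, -0.8675) x4=(1.5030, 1.2810, -1.4224)
step 5: x0=(-0.3033, 1.8327, 1.7572) x1=(1.0798, 0.7586, -1.1951) x2=(0.2745, 1.8356, -1.6971) x3=(-1.4809, 1.5523, -0.8419) x4=(1.5330, 1.2774, -1.3968)
step 6: x0=(-0.2659, 1.8413, 1.7126) x1=(1.0759, 0.7417, -1.1680) x2=(0.2438, 1.8287, -1.7378) x3=(-1.5050, 1.5167, -0.8163) x4=(1.5721, 1.2846, -1.3754)
step 7: x0=(-0.2286, 1.8498, 1.6681) x1=(1.0719, 0.7250, -1.1412) x2=(0.2134, 1.8216, -1.7784) x3=(-1.5290, 1.4812, -0.7908) x4=(1.6109, 1.2917, -1.3540)
step 8: x0=(-0.1912, 1.8584, 1.6235) x1=(1.0718, 0.7127, -1.1159) x2=(0.1833, 1.8143, -1.8187) x3=(-1.5530, 1.4457, -0.7652) x4=(1.6467, 1.2959, -1.3315)
step 9: x0=(-0.1539, 1.8669, 1.5789) x1=(1.0760, 0.7051, -1.0924) x2=(0.1535, 1.8067, -1.8589) x3=(-1.5770, 1.4102, -0.7397) x4=(1.6791, 1.2968, -1.3078)
step 10: x0=(-0.1165, 1.8755, 1.5343) x1=(1.0846, 0.7019, -1.0706) x2=(0.1238, 1.7991, -1.8990) x3=(-1.6009, 1.3746, -0.7141) x4=(1.7082, 1.2946, -1.2830)
step 11: x0=(-0.0792, 1.8840, 1.4897) x1=(1.0975, 0.7029, -1.0503) x2=(0.0942, 1.7913, -1.9390) x3=(-1.6249, 1.3391, -0.6886) x4=(1.7341, 1.2894, -1.2572)
step 12: x0=(-0.0418, 1.8926, 1.4451) x1=(1.1147, 0.7080, -1.0315) x2=(0.0647, 1.7834, -1.9790) x3=(-1.6488, 1.3036, -0.6631) x4=(1.7569, 1.2813, -1.2303)
step 13: x0=(-0.0045, 1.9011, 1.4005) x1=(1.1363, 0.7171, -1.0141) x2=(0.0353, 1.7755, -2.0188) x3=(-1.6727, 1.2681, -0.6376) x4=(1.7763, 1.2702, -1.2024)
step 14: x0=(0.0329, 1.9096, 1.3559) x1=(1.1627, 0.7305, -0.9982) x2=(0.0060, 1.7675, -2.0586) x3=(-1.6966, 1.2326, -0.6121) x4=(1.7921, 1.2562, -1.1735)
step 15: x0=(0.0702, 1.9182, 1.3113) x1=(1.1940, 0.7480, -0.9836) x2=(-0.0233, 1.7595, -2.0983) x3=(-1.7205, 1.1971, -0.5866) x4=(1.8044, 1.2391, -1.1436)
step 16: x0=(0.1075, 1.9267, 1.2667) x1=(1.2293, 0.7688, -0.9702) x2=(-0.0526, 1.7514, -2.1380) x3=(-1.7443, 1.1616, -0.5611) x4=(1.8138, 1.2198, -1.1130)
step 17: x0=(0.1449, 1.9352, 1.2220) x1=(1.2621, 0.7877, -0.9561) x2=(-0.0818, 1.7434, -2.1777) x3=(-1.7682, 1.1261, -0.5356) x4=(1.8249, 1.2017, -1.0828)
step 18: x0=(0.1822, 1.9438, 1.1774) x1=(1.2738, 0.7911, -0.9373) x2=(-0.1110, 1.7353, -2.2173) x3=(-1.7920, 1.0906, -0.5101) x4=(1.8513, 1.1950, -1.0560)
step 19: x0=(0.2196, 1.9523, 1.1327) x1=(1.2671, 0.7816, -0.9148) x2=(-0.1402, 1.7272, -2.2569) x3=(-1.8158, 1.0551, -0.4846) x4=(1.8911, 1.1976, -1.0320)
step 20: x0=(0.2569, 1.9608, 1.0881) x1=(1.2595, 0.7717, -0.8921) x2=(-0.1693, 1.7190, -2.2964) x3=(-1.8397, 1.0196, -0.4591) x4=(1.9315, 1.2007, -1.0081)
step 21: x0=(0.2943, 1.9693, 1.0434) x1=(1.2566, 0.7647, -0.8702) x2=(-0.1985, 1.7109, -2.3360) x3=(-1.8635, 0.9841, -0.4336) x4=(1.9685, 1.2015, -0.9836)
step 22: x0=(0.3316, 1.9778, 0.9987) x1=(1.2593, 0.7611, -0.8492) x2=(-0.2276, 1.7028, -2.3755) x3=(-1.8873, 0.9487, -0.4081) x4=(2.0014, 1.1999, -0.9585)
step 23: x0=(0.3689, 1.9863, 0.9540) x1=(1.2675, 0.7609, -0.8291) x2=(-0.2567, 1.6946, -2.4150) x3=(-1.9111, 0.9132, -0.3827) x4=(2.0302, 1.1959, -0.9328)
step 24: x0=(0.4063, 1.9948, 0.9093) x1=(1.2810, 0.7637, -0.8096) x2=(-0.2859, 1.6865, -2.4545) x3=(-1.9349, 0.8777, -0.3572) x4=(2.0552, 1.1896, -0.9065)
step 25: x0=(0.4437, 2.0033, 0.8646) x1=(1.2999, 0.7694, -0.7908) x2=(-0.3150, 1.6783, -2.4940) x3=(-1.9587, 0.8422, -0.3317) x4=(2.0763, 1.1813, -0.8798)
step 26: x0=(0.4810, 2.0117, 0.8198) x1=(1.3242, 0.7781, -0.7727) x2=(-0.3441, 1.6701, -2.5335) x3=(-1.9825, 0.8067, -0.3062) x4=(2.0934, 1.1708, -0.8526)
step 27: x0=(0.5184, 2.0202, 0.7750) x1=(1.3543, 0.7897, -0.7551) x2=(-0.3732, 1.6620, -2.5730) x3=(-2.0062, 0.7713, -0.2808) x4=(2.1064, 1.1582, -0.8250)

(-2.0062, 0.7713, -0.2808)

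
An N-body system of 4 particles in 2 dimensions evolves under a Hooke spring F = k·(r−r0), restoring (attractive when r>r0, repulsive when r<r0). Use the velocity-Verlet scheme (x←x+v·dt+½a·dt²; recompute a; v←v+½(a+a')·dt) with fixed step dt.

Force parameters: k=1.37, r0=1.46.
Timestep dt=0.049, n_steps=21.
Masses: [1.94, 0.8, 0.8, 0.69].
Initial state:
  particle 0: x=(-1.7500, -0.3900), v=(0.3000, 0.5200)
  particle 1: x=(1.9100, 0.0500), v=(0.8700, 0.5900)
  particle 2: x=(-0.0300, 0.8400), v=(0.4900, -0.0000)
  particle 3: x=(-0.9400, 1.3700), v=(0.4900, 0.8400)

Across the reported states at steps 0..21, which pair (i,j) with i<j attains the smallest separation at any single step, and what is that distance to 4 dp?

step 0: x0=(-1.7500, -0.3900) x1=(1.9100, 0.0500) x2=(-0.0300, 0.8400) x3=(-0.9400, 1.3700)
step 1: x0=(-1.7328, -0.3636) x1=(1.9437, 0.0803) x2=(-0.0052, 0.8383) x3=(-0.9137, 1.4089)
step 2: x0=(-1.7106, -0.3354) x1=(1.9596, 0.1134) x2=(0.0213, 0.8333) x3=(-0.8826, 1.4433)
step 3: x0=(-1.6834, -0.3053) x1=(1.9577, 0.1491) x2=(0.0492, 0.8251) x3=(-0.8467, 1.4731)
step 4: x0=(-1.6512, -0.2734) x1=(1.9386, 0.1874) x2=(0.0783, 0.8140) x3=(-0.8062, 1.4984)
step 5: x0=(-1.6142, -0.2398) x1=(1.9028, 0.2280) x2=(0.1086, 0.8000) x3=(-0.7611, 1.5193)
step 6: x0=(-1.5725, -0.2045) x1=(1.8512, 0.2707) x2=(0.1395, 0.7835) x3=(-0.7119, 1.5359)
step 7: x0=(-1.5263, -0.1675) x1=(1.7852, 0.3152) x2=(0.1709, 0.7646) x3=(-0.6589, 1.5485)
step 8: x0=(-1.4759, -0.1290) x1=(1.7058, 0.3612) x2=(0.2025, 0.7437) x3=(-0.6025, 1.5575)
step 9: x0=(-1.4216, -0.0890) x1=(1.6148, 0.4084) x2=(0.2337, 0.7209) x3=(-0.5433, 1.5632)
step 10: x0=(-1.3637, -0.0477) x1=(1.5139, 0.4563) x2=(0.2642, 0.6966) x3=(-0.4820, 1.5660)
step 11: x0=(-1.3025, -0.0052) x1=(1.4048, 0.5047) x2=(0.2935, 0.6708) x3=(-0.4190, 1.5664)
step 12: x0=(-1.2384, 0.0385) x1=(1.2896, 0.5533) x2=(0.3213, 0.6438) x3=(-0.3551, 1.5651)
step 13: x0=(-1.1719, 0.0831) x1=(1.1701, 0.6017) x2=(0.3470, 0.6156) x3=(-0.2909, 1.5626)
step 14: x0=(-1.1033, 0.1285) x1=(1.0486, 0.6500) x2=(0.3702, 0.5861) x3=(-0.2270, 1.5594)
step 15: x0=(-1.0332, 0.1745) x1=(0.9268, 0.6980) x2=(0.3906, 0.5552) x3=(-0.1640, 1.5564)
step 16: x0=(-0.9620, 0.2211) x1=(0.8067, 0.7463) x2=(0.4080, 0.5221) x3=(-0.1025, 1.5543)
step 17: x0=(-0.8901, 0.2680) x1=(0.6893, 0.7954) x2=(0.4226, 0.4859) x3=(-0.0428, 1.5537)
step 18: x0=(-0.8181, 0.3151) x1=(0.5751, 0.8464) x2=(0.4354, 0.4455) x3=(0.0147, 1.5554)
step 19: x0=(-0.7462, 0.3622) x1=(0.4637, 0.8995) x2=(0.4480, 0.4000) x3=(0.0701, 1.5604)
step 20: x0=(-0.6751, 0.4092) x1=(0.3543, 0.9544) x2=(0.4618, 0.3497) x3=(0.1234, 1.5692)
step 21: x0=(-0.6050, 0.4559) x1=(0.2465, 1.0101) x2=(0.4778, 0.2951) x3=(0.1753, 1.5828)

pair (1,2), distance 0.4086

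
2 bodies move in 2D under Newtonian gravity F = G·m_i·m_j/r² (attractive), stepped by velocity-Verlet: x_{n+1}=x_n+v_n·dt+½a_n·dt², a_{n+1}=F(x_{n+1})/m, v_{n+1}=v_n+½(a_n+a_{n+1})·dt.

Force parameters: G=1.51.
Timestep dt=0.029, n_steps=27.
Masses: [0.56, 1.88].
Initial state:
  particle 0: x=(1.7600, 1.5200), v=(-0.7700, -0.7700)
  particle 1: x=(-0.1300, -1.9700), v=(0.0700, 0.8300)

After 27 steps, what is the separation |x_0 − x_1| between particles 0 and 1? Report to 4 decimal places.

step 0: x0=(1.7600, 1.5200) x1=(-0.1300, -1.9700)
step 1: x0=(1.7376, 1.4976) x1=(-0.1280, -1.9459)
step 2: x0=(1.7152, 1.4751) x1=(-0.1259, -1.9218)
step 3: x0=(1.6927, 1.4524) x1=(-0.1238, -1.8976)
step 4: x0=(1.6701, 1.4296) x1=(-0.1217, -1.8734)
step 5: x0=(1.6474, 1.4066) x1=(-0.1196, -1.8491)
step 6: x0=(1.6246, 1.3835) x1=(-0.1174, -1.8248)
step 7: x0=(1.6018, 1.3602) x1=(-0.1152, -1.8005)
step 8: x0=(1.5789, 1.3368) x1=(-0.1130, -1.7761)
step 9: x0=(1.5558, 1.3132) x1=(-0.1108, -1.7516)
step 10: x0=(1.5327, 1.2894) x1=(-0.1085, -1.7271)
step 11: x0=(1.5095, 1.2654) x1=(-0.1062, -1.7026)
step 12: x0=(1.4862, 1.2413) x1=(-0.1039, -1.6780)
step 13: x0=(1.4628, 1.2170) x1=(-0.1015, -1.6533)
step 14: x0=(1.4393, 1.1924) x1=(-0.0992, -1.6286)
step 15: x0=(1.4156, 1.1677) x1=(-0.0967, -1.6038)
step 16: x0=(1.3919, 1.1428) x1=(-0.0943, -1.5789)
step 17: x0=(1.3680, 1.1176) x1=(-0.0918, -1.5540)
step 18: x0=(1.3440, 1.0922) x1=(-0.0893, -1.5290)
step 19: x0=(1.3199, 1.0666) x1=(-0.0867, -1.5040)
step 20: x0=(1.2957, 1.0407) x1=(-0.0841, -1.4789)
step 21: x0=(1.2713, 1.0146) x1=(-0.0815, -1.4537)
step 22: x0=(1.2467, 0.9882) x1=(-0.0788, -1.4284)
step 23: x0=(1.2220, 0.9616) x1=(-0.0760, -1.4030)
step 24: x0=(1.1972, 0.9346) x1=(-0.0733, -1.3776)
step 25: x0=(1.1722, 0.9074) x1=(-0.0704, -1.3521)
step 26: x0=(1.1470, 0.8798) x1=(-0.0676, -1.3264)
step 27: x0=(1.1216, 0.8520) x1=(-0.0646, -1.3007)

2.4579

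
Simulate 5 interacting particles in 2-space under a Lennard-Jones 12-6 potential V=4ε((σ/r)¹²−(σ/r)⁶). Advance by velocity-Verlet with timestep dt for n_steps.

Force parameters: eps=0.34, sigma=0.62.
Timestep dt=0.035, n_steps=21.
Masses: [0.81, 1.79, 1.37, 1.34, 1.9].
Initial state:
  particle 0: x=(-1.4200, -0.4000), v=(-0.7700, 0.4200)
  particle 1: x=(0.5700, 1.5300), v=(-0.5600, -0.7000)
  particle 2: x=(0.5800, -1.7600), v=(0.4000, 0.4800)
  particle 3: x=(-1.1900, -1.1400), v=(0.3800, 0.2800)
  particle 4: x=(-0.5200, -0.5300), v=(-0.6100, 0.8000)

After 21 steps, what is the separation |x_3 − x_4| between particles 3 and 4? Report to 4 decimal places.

0.7438

step 0: x0=(-1.4200, -0.4000) x1=(0.5700, 1.5300) x2=(0.5800, -1.7600) x3=(-1.1900, -1.1400) x4=(-0.5200, -0.5300)
step 1: x0=(-1.4461, -0.3863) x1=(0.5504, 1.5055) x2=(0.5940, -1.7432) x3=(-1.1766, -1.1294) x4=(-0.5418, -0.5021)
step 2: x0=(-1.4705, -0.3746) x1=(0.5308, 1.4810) x2=(0.6080, -1.7264) x3=(-1.1631, -1.1172) x4=(-0.5643, -0.4746)
step 3: x0=(-1.4931, -0.3648) x1=(0.5112, 1.4565) x2=(0.6219, -1.7096) x3=(-1.1495, -1.1034) x4=(-0.5877, -0.4474)
step 4: x0=(-1.5139, -0.3566) x1=(0.4916, 1.4320) x2=(0.6359, -1.6927) x3=(-1.1358, -1.0879) x4=(-0.6120, -0.4206)
step 5: x0=(-1.5327, -0.3501) x1=(0.4720, 1.4075) x2=(0.6498, -1.6759) x3=(-1.1220, -1.0707) x4=(-0.6371, -0.3943)
step 6: x0=(-1.5495, -0.3451) x1=(0.4524, 1.3830) x2=(0.6638, -1.6590) x3=(-1.1081, -1.0519) x4=(-0.6631, -0.3685)
step 7: x0=(-1.5642, -0.3416) x1=(0.4328, 1.3585) x2=(0.6777, -1.6422) x3=(-1.0941, -1.0313) x4=(-0.6901, -0.3434)
step 8: x0=(-1.5766, -0.3394) x1=(0.4132, 1.3340) x2=(0.6916, -1.6253) x3=(-1.0802, -1.0089) x4=(-0.7181, -0.3190)
step 9: x0=(-1.5866, -0.3385) x1=(0.3936, 1.3094) x2=(0.7055, -1.6085) x3=(-1.0662, -0.9846) x4=(-0.7470, -0.2954)
step 10: x0=(-1.5939, -0.3389) x1=(0.3739, 1.2849) x2=(0.7194, -1.5916) x3=(-1.0524, -0.9585) x4=(-0.7770, -0.2725)
step 11: x0=(-1.5983, -0.3404) x1=(0.3543, 1.2604) x2=(0.7333, -1.5747) x3=(-1.0389, -0.9305) x4=(-0.8081, -0.2504)
step 12: x0=(-1.5996, -0.3430) x1=(0.3347, 1.2359) x2=(0.7472, -1.5578) x3=(-1.0259, -0.9011) x4=(-0.8401, -0.2289)
step 13: x0=(-1.5975, -0.3467) x1=(0.3151, 1.2113) x2=(0.7611, -1.5410) x3=(-1.0136, -0.8708) x4=(-0.8729, -0.2076)
step 14: x0=(-1.5923, -0.3513) x1=(0.2955, 1.1868) x2=(0.7750, -1.5241) x3=(-1.0025, -0.8408) x4=(-0.9063, -0.1856)
step 15: x0=(-1.5849, -0.3570) x1=(0.2758, 1.1623) x2=(0.7888, -1.5072) x3=(-0.9927, -0.8126) x4=(-0.9398, -0.1619)
step 16: x0=(-1.5783, -0.3646) x1=(0.2562, 1.1377) x2=(0.8027, -1.4903) x3=(-0.9841, -0.7877) x4=(-0.9720, -0.1351)
step 17: x0=(-1.5776, -0.3758) x1=(0.2366, 1.1132) x2=(0.8166, -1.4734) x3=(-0.9763, -0.7661) x4=(-1.0011, -0.1044)
step 18: x0=(-1.5863, -0.3925) x1=(0.2169, 1.0886) x2=(0.8304, -1.4565) x3=(-0.9691, -0.7468) x4=(-1.0258, -0.0697)
step 19: x0=(-1.6012, -0.4138) x1=(0.1973, 1.0641) x2=(0.8443, -1.4396) x3=(-0.9622, -0.7282) x4=(-1.0476, -0.0326)
step 20: x0=(-1.6175, -0.4370) x1=(0.1776, 1.0395) x2=(0.8581, -1.4227) x3=(-0.9559, -0.7091) x4=(-1.0684, 0.0049)
step 21: x0=(-1.6322, -0.4602) x1=(0.1580, 1.0149) x2=(0.8719, -1.4058) x3=(-0.9503, -0.6889) x4=(-1.0893, 0.0418)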